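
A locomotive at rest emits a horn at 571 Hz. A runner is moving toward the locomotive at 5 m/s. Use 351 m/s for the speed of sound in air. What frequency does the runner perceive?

579 Hz

Only the observer moves, toward the source, so f' = f · (v + v_o)/v.
f' = 571 × (351 + 5)/351 = 571 × 356/351 ≈ 579 Hz.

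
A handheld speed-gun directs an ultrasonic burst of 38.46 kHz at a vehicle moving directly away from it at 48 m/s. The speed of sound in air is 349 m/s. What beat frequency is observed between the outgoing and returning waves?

9300 Hz

The vehicle first receives the wave as a moving observer: f₁ = f₀ · (v − u)/v = 38.46 × (349 − 48)/349 ≈ 33.17 kHz.
The reflection then acts as a moving source: f₂ = f₁ · v/(v + u) ≈ 29.16 kHz.
Equivalently f₂ = f₀ · (v − u)/(v + u).
Beat frequency (with f₀ = 38460 Hz): |f₂ − f₀| = 2u·f₀/(v + u) = 2 × 48 × 38460/397 ≈ 9300 Hz.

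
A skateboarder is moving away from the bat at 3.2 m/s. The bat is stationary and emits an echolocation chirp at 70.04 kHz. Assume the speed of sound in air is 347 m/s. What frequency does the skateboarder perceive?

Moving observer, stationary source: f' = f · (v − v_o)/v.
f' = 70.04 × (347 − 3.2)/347 = 70.04 × 343.8/347 ≈ 69.4 kHz.

69.4 kHz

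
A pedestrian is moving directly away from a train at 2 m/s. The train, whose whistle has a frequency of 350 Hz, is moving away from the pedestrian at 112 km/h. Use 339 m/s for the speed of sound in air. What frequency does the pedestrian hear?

319 Hz

112 km/h = 31.11 m/s.
Both move, so f' = f · (v − v_o)/(v + v_s).
f' = 350 × (339 − 2)/(339 + 31.11) = 350 × 337/370.11 ≈ 319 Hz.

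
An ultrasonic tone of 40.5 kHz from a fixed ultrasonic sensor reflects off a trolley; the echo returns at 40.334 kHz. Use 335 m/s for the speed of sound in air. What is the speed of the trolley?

Double Doppler shift off a moving reflector: f₂ = f₀ · (v + u)/(v − u) (u > 0 toward emitter).
Rearranging, u = v · (f₂ − f₀)/(f₂ + f₀) = 335 × -0.166/80.834 ≈ -0.69 m/s.
So the trolley is moving at 0.69 m/s away from the emitter.

0.69 m/s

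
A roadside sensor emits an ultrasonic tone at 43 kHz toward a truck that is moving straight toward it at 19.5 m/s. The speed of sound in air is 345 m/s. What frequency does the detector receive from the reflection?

48.2 kHz

At the truck (a moving observer), f₁ = f₀ · (v + u)/v = 43 × 364.5/345 ≈ 45.4 kHz.
On reflection it acts as a source moving toward the stationary detector: f₂ = f₁ · v/(v − u) = 45.4 × 345/325.5 ≈ 48.2 kHz.
Equivalently f₂ = f₀ · (v + u)/(v − u).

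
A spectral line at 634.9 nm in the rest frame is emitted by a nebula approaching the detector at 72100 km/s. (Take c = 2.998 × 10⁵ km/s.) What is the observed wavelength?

496.8 nm

β = v/c = 72100/299800 = 0.2405.
Relativistic Doppler for wavelength: λ' = λ₀ · √((1 − β)/(1 + β)).
λ' = 634.9 × √(0.7595/1.2405) = 634.9 × 0.78247 ≈ 496.8 nm.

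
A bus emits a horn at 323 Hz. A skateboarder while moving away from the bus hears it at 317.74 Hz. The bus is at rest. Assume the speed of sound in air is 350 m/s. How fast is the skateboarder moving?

f' = f · (v − v_o)/v ⇒ v_o = v · |f'/f − 1|.
v_o = 350 × |317.74/323 − 1| = 350 × 0.01628 ≈ 5.7 m/s.

5.7 m/s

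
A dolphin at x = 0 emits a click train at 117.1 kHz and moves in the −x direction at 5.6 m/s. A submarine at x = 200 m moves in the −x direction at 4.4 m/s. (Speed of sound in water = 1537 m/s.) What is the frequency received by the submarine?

117.0 kHz

The observer lies on the +x side, so the source is heading away from the observer and the observer is heading toward the source.
Both move, so f' = f · (v + v_o)/(v + v_s).
f' = 117.1 × (1537 + 4.4)/(1537 + 5.6) = 117.1 × 1541.4/1542.6 ≈ 117.0 kHz.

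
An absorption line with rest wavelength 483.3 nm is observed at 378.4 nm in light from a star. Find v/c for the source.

0.240

λ'/λ₀ = 0.7830 < 1 (blueshift), so the source is approaching.
λ'/λ₀ = √((1 − β)/(1 + β)) for an approaching source ⇒ β = (1 − r²)/(1 + r²) with r = λ'/λ₀.
β = (1 − 0.6130)/(1 + 0.6130) ≈ 0.240.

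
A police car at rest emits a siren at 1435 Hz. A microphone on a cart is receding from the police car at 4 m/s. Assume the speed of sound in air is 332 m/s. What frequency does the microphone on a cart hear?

Moving observer, stationary source: f' = f · (v − v_o)/v.
f' = 1435 × (332 − 4)/332 = 1435 × 328/332 ≈ 1418 Hz.

1418 Hz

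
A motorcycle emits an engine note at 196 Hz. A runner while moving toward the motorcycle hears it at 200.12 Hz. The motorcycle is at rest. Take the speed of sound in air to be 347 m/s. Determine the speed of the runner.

7.3 m/s

f' = f · (v + v_o)/v ⇒ v_o = v · |f'/f − 1|.
v_o = 347 × |200.12/196 − 1| = 347 × 0.02102 ≈ 7.3 m/s.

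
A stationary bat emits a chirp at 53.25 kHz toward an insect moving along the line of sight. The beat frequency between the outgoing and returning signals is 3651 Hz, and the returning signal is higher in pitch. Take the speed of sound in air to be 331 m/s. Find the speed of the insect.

Double Doppler shift off a moving reflector: f₂ = f₀ · (v + u)/(v − u) (u > 0 toward emitter).
Returning signal is higher, so f₂ = f₀ + Δf = 53250 + 3651 = 56901 Hz.
Rearranging, u = v · (f₂ − f₀)/(f₂ + f₀) = 331 × 3651/110151 ≈ 11.0 m/s.
So the insect is moving at 11.0 m/s toward the emitter.

11.0 m/s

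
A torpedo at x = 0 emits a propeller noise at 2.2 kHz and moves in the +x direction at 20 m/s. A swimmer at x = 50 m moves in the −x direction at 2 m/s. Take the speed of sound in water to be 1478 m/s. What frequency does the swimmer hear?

2.23 kHz

The observer lies on the +x side, so the source is heading toward the observer and the observer is heading toward the source.
With source approaching and observer approaching, f' = f · (v + v_o)/(v − v_s).
f' = 2.2 × (1478 + 2)/(1478 − 20) = 2.2 × 1480/1458 ≈ 2.23 kHz.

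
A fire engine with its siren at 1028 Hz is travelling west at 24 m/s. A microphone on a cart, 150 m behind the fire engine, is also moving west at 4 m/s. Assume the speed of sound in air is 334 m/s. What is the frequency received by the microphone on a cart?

The microphone on a cart is behind, so the fire engine is moving away from it while the microphone on a cart is moving toward the fire engine.
With source receding and observer approaching, f' = f · (v + v_o)/(v + v_s).
f' = 1028 × (334 + 4)/(334 + 24) = 1028 × 338/358 ≈ 971 Hz.

971 Hz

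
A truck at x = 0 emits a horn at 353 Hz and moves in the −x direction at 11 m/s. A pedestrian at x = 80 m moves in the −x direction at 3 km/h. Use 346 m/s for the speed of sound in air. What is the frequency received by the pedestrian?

3 km/h = 0.8333 m/s.
The observer lies on the +x side, so the source is heading away from the observer and the observer is heading toward the source.
Both move, so f' = f · (v + v_o)/(v + v_s).
f' = 353 × (346 + 0.8333)/(346 + 11) = 353 × 346.83/357 ≈ 343 Hz.

343 Hz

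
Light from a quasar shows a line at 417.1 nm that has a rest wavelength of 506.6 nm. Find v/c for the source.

λ'/λ₀ = 0.8233 < 1 (blueshift), so the source is approaching.
λ'/λ₀ = √((1 − β)/(1 + β)) for an approaching source ⇒ β = (1 − r²)/(1 + r²) with r = λ'/λ₀.
β = (1 − 0.6779)/(1 + 0.6779) ≈ 0.192.

0.192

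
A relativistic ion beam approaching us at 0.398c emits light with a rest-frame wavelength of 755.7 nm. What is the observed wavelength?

Relativistic Doppler for wavelength: λ' = λ₀ · √((1 − β)/(1 + β)).
λ' = 755.7 × √(0.6020/1.3980) = 755.7 × 0.65621 ≈ 495.9 nm.

495.9 nm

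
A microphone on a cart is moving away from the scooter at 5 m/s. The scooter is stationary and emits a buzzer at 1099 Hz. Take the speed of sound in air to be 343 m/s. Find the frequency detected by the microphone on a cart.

1083 Hz

Only the observer moves, away from the source, so f' = f · (v − v_o)/v.
f' = 1099 × (343 − 5)/343 = 1099 × 338/343 ≈ 1083 Hz.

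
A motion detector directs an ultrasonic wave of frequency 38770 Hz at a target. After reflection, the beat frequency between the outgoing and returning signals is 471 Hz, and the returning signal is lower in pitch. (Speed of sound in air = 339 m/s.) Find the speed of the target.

2.07 m/s

Double Doppler shift off a moving reflector: f₂ = f₀ · (v + u)/(v − u) (u > 0 toward emitter).
Returning signal is lower, so f₂ = f₀ − Δf = 38770 − 471 = 38299 Hz.
Rearranging, u = v · (f₂ − f₀)/(f₂ + f₀) = 339 × -471/77069 ≈ -2.07 m/s.
So the target is moving at 2.07 m/s away from the emitter.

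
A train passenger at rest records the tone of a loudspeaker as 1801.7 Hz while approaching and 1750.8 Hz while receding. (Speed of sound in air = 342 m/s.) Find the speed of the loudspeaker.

f₁/f₂ = (v + v_s)/(v − v_s), so v_s = v · (f₁ − f₂)/(f₁ + f₂).
v_s = 342 × (1801.7 − 1750.8)/(1801.7 + 1750.8) = 342 × 50.9/3552.5 ≈ 4.9 m/s.

4.9 m/s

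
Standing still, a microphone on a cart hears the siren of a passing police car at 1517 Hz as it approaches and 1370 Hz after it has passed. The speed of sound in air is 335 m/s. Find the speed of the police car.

f₁/f₂ = (v + v_s)/(v − v_s), so v_s = v · (f₁ − f₂)/(f₁ + f₂).
v_s = 335 × (1517 − 1370)/(1517 + 1370) = 335 × 147/2887 ≈ 17.1 m/s.

17.1 m/s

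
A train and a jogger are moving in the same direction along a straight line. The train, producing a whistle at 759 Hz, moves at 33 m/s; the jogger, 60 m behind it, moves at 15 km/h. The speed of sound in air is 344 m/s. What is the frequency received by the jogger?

701 Hz

15 km/h = 4.167 m/s.
The jogger is behind, so the train is moving away from it while the jogger is moving toward the train.
With source receding and observer approaching, f' = f · (v + v_o)/(v + v_s).
f' = 759 × (344 + 4.167)/(344 + 33) = 759 × 348.17/377 ≈ 701 Hz.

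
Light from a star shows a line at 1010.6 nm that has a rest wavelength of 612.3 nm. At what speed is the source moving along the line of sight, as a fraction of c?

λ'/λ₀ = 1.6505 > 1 (redshift), so the source is receding.
λ'/λ₀ = √((1 + β)/(1 − β)) for a receding source ⇒ β = (r² − 1)/(r² + 1) with r = λ'/λ₀.
β = (2.7241 − 1)/(2.7241 + 1) ≈ 0.463.

0.463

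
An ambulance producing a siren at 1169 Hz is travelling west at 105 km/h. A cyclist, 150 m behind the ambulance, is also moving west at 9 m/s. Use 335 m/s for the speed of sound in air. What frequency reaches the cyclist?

1104 Hz

105 km/h = 29.17 m/s.
The cyclist is behind, so the ambulance is moving away from it while the cyclist is moving toward the ambulance.
Both move, so f' = f · (v + v_o)/(v + v_s).
f' = 1169 × (335 + 9)/(335 + 29.17) = 1169 × 344/364.17 ≈ 1104 Hz.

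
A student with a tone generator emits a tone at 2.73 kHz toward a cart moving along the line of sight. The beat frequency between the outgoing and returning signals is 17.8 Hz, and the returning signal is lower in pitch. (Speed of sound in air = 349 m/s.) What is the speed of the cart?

Double Doppler shift off a moving reflector: f₂ = f₀ · (v + u)/(v − u) (u > 0 toward emitter).
Returning signal is lower, so f₂ = f₀ − Δf = 2730 − 17.8 = 2712.2 Hz.
Rearranging, u = v · (f₂ − f₀)/(f₂ + f₀) = 349 × -17.8/5442.2 ≈ -1.14 m/s.
So the cart is moving at 1.14 m/s away from the emitter.

1.14 m/s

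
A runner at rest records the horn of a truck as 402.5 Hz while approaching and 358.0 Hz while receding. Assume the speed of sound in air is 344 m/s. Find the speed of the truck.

20.1 m/s

f₁/f₂ = (v + v_s)/(v − v_s), so v_s = v · (f₁ − f₂)/(f₁ + f₂).
v_s = 344 × (402.5 − 358.0)/(402.5 + 358.0) = 344 × 44.5/760.5 ≈ 20.1 m/s.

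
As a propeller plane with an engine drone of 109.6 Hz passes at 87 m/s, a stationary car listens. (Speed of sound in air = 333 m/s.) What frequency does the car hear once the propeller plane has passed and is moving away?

Receding: f₂ = f · v/(v + v_s) = 109.6 × 333/420 ≈ 87 Hz.

87 Hz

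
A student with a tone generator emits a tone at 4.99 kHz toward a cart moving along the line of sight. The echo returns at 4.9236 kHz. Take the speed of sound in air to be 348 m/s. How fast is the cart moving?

Double Doppler shift off a moving reflector: f₂ = f₀ · (v + u)/(v − u) (u > 0 toward emitter).
Rearranging, u = v · (f₂ − f₀)/(f₂ + f₀) = 348 × -0.0664/9.9136 ≈ -2.33 m/s.
So the cart is moving at 2.33 m/s away from the emitter.

2.33 m/s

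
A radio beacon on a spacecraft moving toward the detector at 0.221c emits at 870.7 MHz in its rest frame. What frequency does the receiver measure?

Relativistic Doppler for frequency: f' = f₀ · √((1 + β)/(1 − β)).
f' = 870.7 × √(1.2210/0.7790) = 870.7 × 1.25196 ≈ 1090.1 MHz.

1090.1 MHz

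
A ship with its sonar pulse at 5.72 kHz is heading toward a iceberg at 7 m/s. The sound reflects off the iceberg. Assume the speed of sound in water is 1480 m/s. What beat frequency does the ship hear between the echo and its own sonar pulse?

54.4 Hz

The iceberg receives the sound from a moving source: f₁ = f₀ · v/(v − v_e) = 5.72 × 1480/1473 ≈ 5.7472 kHz.
On the return leg the ship is a moving observer: f₂ = f₁ · (v + v_e)/v = 5.7472 × 1487/1480 ≈ 5.7744 kHz.
Beat against the emitted tone (with f₀ = 5720 Hz): |f₂ − f₀| = 2v_e·f₀/(v − v_e) = 2 × 7 × 5720/1473 ≈ 54.4 Hz.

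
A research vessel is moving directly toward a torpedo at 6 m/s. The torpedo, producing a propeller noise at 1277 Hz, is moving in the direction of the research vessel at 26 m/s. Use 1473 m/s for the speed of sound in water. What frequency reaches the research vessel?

1305 Hz

General Doppler shift: f' = f · (v + v_o)/(v − v_s).
f' = 1277 × (1473 + 6)/(1473 − 26) = 1277 × 1479/1447 ≈ 1305 Hz.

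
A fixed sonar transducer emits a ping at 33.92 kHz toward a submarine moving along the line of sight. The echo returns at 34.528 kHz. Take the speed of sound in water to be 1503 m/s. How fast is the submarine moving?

13.4 m/s

Double Doppler shift off a moving reflector: f₂ = f₀ · (v + u)/(v − u) (u > 0 toward emitter).
Rearranging, u = v · (f₂ − f₀)/(f₂ + f₀) = 1503 × 0.608/68.448 ≈ 13.4 m/s.
So the submarine is moving at 13.4 m/s toward the emitter.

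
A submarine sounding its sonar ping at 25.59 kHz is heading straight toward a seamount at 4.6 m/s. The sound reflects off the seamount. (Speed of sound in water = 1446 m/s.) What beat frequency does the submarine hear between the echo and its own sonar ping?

163 Hz

The seamount receives the sound from a moving source: f₁ = f₀ · v/(v − v_e) = 25.59 × 1446/1441.4 ≈ 25.6717 kHz.
On the return leg the submarine is a moving observer: f₂ = f₁ · (v + v_e)/v = 25.6717 × 1450.6/1446 ≈ 25.7533 kHz.
Beat against the emitted tone (with f₀ = 25590 Hz): |f₂ − f₀| = 2v_e·f₀/(v − v_e) = 2 × 4.6 × 25590/1441.4 ≈ 163 Hz.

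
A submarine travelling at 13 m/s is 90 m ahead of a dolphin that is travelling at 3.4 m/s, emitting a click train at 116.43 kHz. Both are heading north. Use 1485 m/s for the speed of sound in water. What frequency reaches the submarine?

The submarine is ahead, so the dolphin is moving toward it while the submarine is moving away from the dolphin.
Both move, so f' = f · (v − v_o)/(v − v_s).
f' = 116.43 × (1485 − 13)/(1485 − 3.4) = 116.43 × 1472/1481.6 ≈ 115.7 kHz.

115.7 kHz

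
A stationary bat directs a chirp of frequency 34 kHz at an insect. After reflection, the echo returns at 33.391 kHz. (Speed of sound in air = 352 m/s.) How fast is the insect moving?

Double Doppler shift off a moving reflector: f₂ = f₀ · (v + u)/(v − u) (u > 0 toward emitter).
Rearranging, u = v · (f₂ − f₀)/(f₂ + f₀) = 352 × -0.609/67.391 ≈ -3.2 m/s.
So the insect is moving at 3.2 m/s away from the emitter.

3.2 m/s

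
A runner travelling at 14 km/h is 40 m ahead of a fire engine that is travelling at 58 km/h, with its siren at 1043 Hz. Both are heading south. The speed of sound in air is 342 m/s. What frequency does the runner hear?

58 km/h = 16.11 m/s; 14 km/h = 3.889 m/s.
The runner is ahead, so the fire engine is moving toward it while the runner is moving away from the fire engine.
With source approaching and observer receding, f' = f · (v − v_o)/(v − v_s).
f' = 1043 × (342 − 3.889)/(342 − 16.11) = 1043 × 338.11/325.89 ≈ 1082 Hz.

1082 Hz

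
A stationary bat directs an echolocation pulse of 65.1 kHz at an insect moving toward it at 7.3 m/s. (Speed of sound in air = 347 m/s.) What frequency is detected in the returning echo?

67.9 kHz

At the insect (a moving observer), f₁ = f₀ · (v + u)/v = 65.1 × 354.3/347 ≈ 66.5 kHz.
On reflection it acts as a source moving toward the stationary detector: f₂ = f₁ · v/(v − u) = 66.5 × 347/339.7 ≈ 67.9 kHz.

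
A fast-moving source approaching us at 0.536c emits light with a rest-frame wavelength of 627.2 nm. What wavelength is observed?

Relativistic Doppler for wavelength: λ' = λ₀ · √((1 − β)/(1 + β)).
λ' = 627.2 × √(0.4640/1.5360) = 627.2 × 0.54962 ≈ 344.7 nm.

344.7 nm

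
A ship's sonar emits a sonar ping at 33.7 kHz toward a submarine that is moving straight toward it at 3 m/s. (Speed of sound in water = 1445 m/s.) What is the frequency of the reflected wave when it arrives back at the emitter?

At the submarine (a moving observer), f₁ = f₀ · (v + u)/v = 33.7 × 1448/1445 ≈ 33.8 kHz.
On reflection it acts as a source moving toward the stationary detector: f₂ = f₁ · v/(v − u) = 33.8 × 1445/1442 ≈ 33.8 kHz.

33.8 kHz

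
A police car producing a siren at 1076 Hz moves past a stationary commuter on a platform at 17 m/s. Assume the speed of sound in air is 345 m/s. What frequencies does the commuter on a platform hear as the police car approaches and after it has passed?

1132 Hz approaching; 1025 Hz receding

Approaching: f₁ = f · v/(v − v_s) = 1076 × 345/328 ≈ 1132 Hz.
Receding: f₂ = f · v/(v + v_s) = 1076 × 345/362 ≈ 1025 Hz.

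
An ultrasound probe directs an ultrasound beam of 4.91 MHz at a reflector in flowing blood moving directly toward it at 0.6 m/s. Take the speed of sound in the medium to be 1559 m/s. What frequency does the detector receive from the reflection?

4.914 MHz

At the reflector in flowing blood (a moving observer), f₁ = f₀ · (v + u)/v = 4.91 × 1559.6/1559 ≈ 4.912 MHz.
On reflection it acts as a source moving toward the stationary detector: f₂ = f₁ · v/(v − u) = 4.912 × 1559/1558.4 ≈ 4.914 MHz.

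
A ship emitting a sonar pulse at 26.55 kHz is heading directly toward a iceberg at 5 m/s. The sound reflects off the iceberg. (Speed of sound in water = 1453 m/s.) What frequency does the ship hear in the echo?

26.7 kHz

The iceberg receives the sound from a moving source: f₁ = f₀ · v/(v − v_e) = 26.55 × 1453/1448 ≈ 26.6 kHz.
On the return leg the ship is a moving observer: f₂ = f₁ · (v + v_e)/v = 26.6 × 1458/1453 ≈ 26.7 kHz.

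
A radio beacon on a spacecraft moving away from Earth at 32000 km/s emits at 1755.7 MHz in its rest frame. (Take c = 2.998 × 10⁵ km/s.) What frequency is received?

β = v/c = 32000/299800 = 0.1067.
Relativistic Doppler for frequency: f' = f₀ · √((1 − β)/(1 + β)).
f' = 1755.7 × √(0.8933/1.1067) = 1755.7 × 0.89839 ≈ 1577.3 MHz.

1577.3 MHz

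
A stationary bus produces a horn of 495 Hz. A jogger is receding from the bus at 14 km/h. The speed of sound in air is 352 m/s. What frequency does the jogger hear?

490 Hz

14 km/h = 3.889 m/s.
Only the observer moves, away from the source, so f' = f · (v − v_o)/v.
f' = 495 × (352 − 3.889)/352 = 495 × 348.11/352 ≈ 490 Hz.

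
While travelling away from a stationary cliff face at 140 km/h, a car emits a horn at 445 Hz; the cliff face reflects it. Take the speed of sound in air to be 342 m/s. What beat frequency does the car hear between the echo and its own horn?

91 Hz

140 km/h = 38.89 m/s.
The cliff face receives the sound from a moving source: f₁ = f₀ · v/(v + v_e) = 445 × 342/380.89 ≈ 399.6 Hz.
On the return leg the car is a moving observer: f₂ = f₁ · (v − v_e)/v = 399.6 × 303.11/342 ≈ 354.1 Hz.
Equivalently f₂ = f₀ · (v − v_e)/(v + v_e).
Beat against the emitted tone: |f₂ − f₀| = 2v_e·f₀/(v + v_e) = 2 × 38.89 × 445/380.89 ≈ 91 Hz.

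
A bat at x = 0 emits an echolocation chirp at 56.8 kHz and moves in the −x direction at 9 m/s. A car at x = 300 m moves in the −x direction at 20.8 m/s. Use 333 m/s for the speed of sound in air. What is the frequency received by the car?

The observer lies on the +x side, so the source is heading away from the observer and the observer is heading toward the source.
Both move, so f' = f · (v + v_o)/(v + v_s).
f' = 56.8 × (333 + 20.8)/(333 + 9) = 56.8 × 353.8/342 ≈ 58.8 kHz.

58.8 kHz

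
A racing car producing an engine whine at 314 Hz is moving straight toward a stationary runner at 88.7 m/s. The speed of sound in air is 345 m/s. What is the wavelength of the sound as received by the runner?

Only the source moves, toward the listener, so f' = f · v/(v − v_s).
f' = 314 × 345/(345 − 88.7) ≈ 423 Hz.
λ' = v/f' = 345/422.669 ≈ 81.6 cm.

81.6 cm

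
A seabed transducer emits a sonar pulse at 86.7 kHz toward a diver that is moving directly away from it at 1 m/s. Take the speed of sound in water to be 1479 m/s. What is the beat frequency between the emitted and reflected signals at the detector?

117 Hz

At the diver (a moving observer), f₁ = f₀ · (v − u)/v = 86.7 × 1478/1479 ≈ 86.6414 kHz.
On reflection it acts as a source moving away from the stationary detector: f₂ = f₁ · v/(v + u) = 86.6414 × 1479/1480 ≈ 86.5828 kHz.
Beat frequency (with f₀ = 86700 Hz): |f₂ − f₀| = 2u·f₀/(v + u) = 2 × 1 × 86700/1480 ≈ 117 Hz.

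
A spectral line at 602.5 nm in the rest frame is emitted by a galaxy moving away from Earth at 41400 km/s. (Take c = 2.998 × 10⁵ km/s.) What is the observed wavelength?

692.3 nm

β = v/c = 41400/299800 = 0.1381.
Relativistic Doppler for wavelength: λ' = λ₀ · √((1 + β)/(1 − β)).
λ' = 602.5 × √(1.1381/0.8619) = 602.5 × 1.14910 ≈ 692.3 nm.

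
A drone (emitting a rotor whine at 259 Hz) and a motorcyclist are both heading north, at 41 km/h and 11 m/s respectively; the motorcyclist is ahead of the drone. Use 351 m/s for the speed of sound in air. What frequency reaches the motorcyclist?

41 km/h = 11.39 m/s.
The motorcyclist is ahead, so the drone is moving toward it while the motorcyclist is moving away from the drone.
With source approaching and observer receding, f' = f · (v − v_o)/(v − v_s).
f' = 259 × (351 − 11)/(351 − 11.39) = 259 × 340/339.61 ≈ 259 Hz.

259 Hz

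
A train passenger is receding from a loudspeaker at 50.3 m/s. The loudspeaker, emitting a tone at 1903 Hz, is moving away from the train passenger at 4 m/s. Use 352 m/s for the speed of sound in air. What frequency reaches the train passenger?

Both move, so f' = f · (v − v_o)/(v + v_s).
f' = 1903 × (352 − 50.3)/(352 + 4) = 1903 × 301.7/356 ≈ 1613 Hz.

1613 Hz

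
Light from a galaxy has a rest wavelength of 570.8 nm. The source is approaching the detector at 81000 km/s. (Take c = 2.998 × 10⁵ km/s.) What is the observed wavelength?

432.7 nm

β = v/c = 81000/299800 = 0.2702.
Relativistic Doppler for wavelength: λ' = λ₀ · √((1 − β)/(1 + β)).
λ' = 570.8 × √(0.7298/1.2702) = 570.8 × 0.75801 ≈ 432.7 nm.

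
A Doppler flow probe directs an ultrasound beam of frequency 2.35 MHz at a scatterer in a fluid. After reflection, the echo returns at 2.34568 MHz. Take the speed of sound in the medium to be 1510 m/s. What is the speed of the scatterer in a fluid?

Double Doppler shift off a moving reflector: f₂ = f₀ · (v + u)/(v − u) (u > 0 toward emitter).
Rearranging, u = v · (f₂ − f₀)/(f₂ + f₀) = 1510 × -0.00432/4.69568 ≈ -1.39 m/s.
So the scatterer in a fluid is moving at 1.39 m/s away from the emitter.

1.39 m/s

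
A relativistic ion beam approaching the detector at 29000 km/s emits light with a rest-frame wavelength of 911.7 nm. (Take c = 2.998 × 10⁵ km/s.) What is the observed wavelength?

827.4 nm

β = v/c = 29000/299800 = 0.0967.
Relativistic Doppler for wavelength: λ' = λ₀ · √((1 − β)/(1 + β)).
λ' = 911.7 × √(0.9033/1.0967) = 911.7 × 0.90752 ≈ 827.4 nm.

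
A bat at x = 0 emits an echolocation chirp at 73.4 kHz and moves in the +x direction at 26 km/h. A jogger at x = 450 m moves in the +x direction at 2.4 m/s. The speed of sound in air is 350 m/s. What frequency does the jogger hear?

26 km/h = 7.222 m/s.
The observer lies on the +x side, so the source is heading toward the observer and the observer is heading away from the source.
Both move, so f' = f · (v − v_o)/(v − v_s).
f' = 73.4 × (350 − 2.4)/(350 − 7.222) = 73.4 × 347.6/342.78 ≈ 74.4 kHz.

74.4 kHz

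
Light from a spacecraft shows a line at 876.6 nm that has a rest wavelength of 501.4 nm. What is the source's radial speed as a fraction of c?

λ'/λ₀ = 1.7483 > 1 (redshift), so the source is receding.
λ'/λ₀ = √((1 + β)/(1 − β)) for a receding source ⇒ β = (r² − 1)/(r² + 1) with r = λ'/λ₀.
β = (3.0566 − 1)/(3.0566 + 1) ≈ 0.507.

0.507c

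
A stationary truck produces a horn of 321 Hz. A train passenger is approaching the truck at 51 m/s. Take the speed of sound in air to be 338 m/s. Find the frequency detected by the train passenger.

369 Hz

Only the observer moves, toward the source, so f' = f · (v + v_o)/v.
f' = 321 × (338 + 51)/338 = 321 × 389/338 ≈ 369 Hz.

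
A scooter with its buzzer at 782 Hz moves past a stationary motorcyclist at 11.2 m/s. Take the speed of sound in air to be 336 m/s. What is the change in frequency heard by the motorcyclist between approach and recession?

Approaching: f₁ = f · v/(v − v_s) = 782 × 336/324.8 ≈ 809.0 Hz.
Receding: f₂ = f · v/(v + v_s) = 782 × 336/347.2 ≈ 756.8 Hz.
Drop: f₁ − f₂ = 2f·v·v_s/(v² − v_s²) = 2 × 782 × 336 × 11.2/(336² − 11.2²) ≈ 52.2 Hz.

52.2 Hz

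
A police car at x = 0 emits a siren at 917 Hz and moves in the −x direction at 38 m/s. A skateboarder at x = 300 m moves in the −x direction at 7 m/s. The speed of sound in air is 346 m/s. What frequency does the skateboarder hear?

843 Hz

The observer lies on the +x side, so the source is heading away from the observer and the observer is heading toward the source.
With source receding and observer approaching, f' = f · (v + v_o)/(v + v_s).
f' = 917 × (346 + 7)/(346 + 38) = 917 × 353/384 ≈ 843 Hz.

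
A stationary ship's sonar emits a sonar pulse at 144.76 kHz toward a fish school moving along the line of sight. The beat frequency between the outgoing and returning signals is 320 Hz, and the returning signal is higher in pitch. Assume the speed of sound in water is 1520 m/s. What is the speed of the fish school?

1.68 m/s

Double Doppler shift off a moving reflector: f₂ = f₀ · (v + u)/(v − u) (u > 0 toward emitter).
Returning signal is higher, so f₂ = f₀ + Δf = 144760 + 320 = 145080 Hz.
Rearranging, u = v · (f₂ − f₀)/(f₂ + f₀) = 1520 × 320/289840 ≈ 1.68 m/s.
So the fish school is moving at 1.68 m/s toward the emitter.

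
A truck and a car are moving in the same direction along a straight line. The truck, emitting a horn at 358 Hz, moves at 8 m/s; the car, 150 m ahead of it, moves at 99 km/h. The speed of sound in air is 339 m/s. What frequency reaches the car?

337 Hz

99 km/h = 27.5 m/s.
The car is ahead, so the truck is moving toward it while the car is moving away from the truck.
Both move, so f' = f · (v − v_o)/(v − v_s).
f' = 358 × (339 − 27.5)/(339 − 8) = 358 × 311.5/331 ≈ 337 Hz.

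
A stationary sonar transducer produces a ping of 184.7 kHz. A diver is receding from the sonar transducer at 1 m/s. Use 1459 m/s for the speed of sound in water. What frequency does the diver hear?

Only the observer moves, away from the source, so f' = f · (v − v_o)/v.
f' = 184.7 × (1459 − 1)/1459 = 184.7 × 1458/1459 ≈ 184.6 kHz.

184.6 kHz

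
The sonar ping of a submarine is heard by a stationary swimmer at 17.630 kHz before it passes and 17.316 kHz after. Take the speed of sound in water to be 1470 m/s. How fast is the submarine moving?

13.2 m/s

f₁/f₂ = (v + v_s)/(v − v_s), so v_s = v · (f₁ − f₂)/(f₁ + f₂).
v_s = 1470 × (17.630 − 17.316)/(17.630 + 17.316) = 1470 × 0.314/34.946 ≈ 13.2 m/s.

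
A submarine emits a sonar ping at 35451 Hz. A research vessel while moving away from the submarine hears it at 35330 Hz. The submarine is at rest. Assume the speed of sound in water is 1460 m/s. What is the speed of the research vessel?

5.0 m/s

f' = f · (v − v_o)/v ⇒ v_o = v · |f'/f − 1|.
v_o = 1460 × |35330/35451 − 1| = 1460 × 0.003413 ≈ 5.0 m/s.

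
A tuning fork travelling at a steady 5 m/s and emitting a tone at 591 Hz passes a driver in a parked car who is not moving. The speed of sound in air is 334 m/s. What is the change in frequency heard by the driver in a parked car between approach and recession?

17.7 Hz

Approaching: f₁ = f · v/(v − v_s) = 591 × 334/329 ≈ 600.0 Hz.
Receding: f₂ = f · v/(v + v_s) = 591 × 334/339 ≈ 582.3 Hz.
Drop: f₁ − f₂ = 2f·v·v_s/(v² − v_s²) = 2 × 591 × 334 × 5/(334² − 5²) ≈ 17.7 Hz.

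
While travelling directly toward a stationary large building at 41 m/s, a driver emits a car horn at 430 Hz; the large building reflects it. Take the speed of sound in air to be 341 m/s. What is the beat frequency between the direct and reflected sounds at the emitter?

118 Hz

The large building receives the sound from a moving source: f₁ = f₀ · v/(v − v_e) = 430 × 341/300 ≈ 488.8 Hz.
On the return leg the driver is a moving observer: f₂ = f₁ · (v + v_e)/v = 488.8 × 382/341 ≈ 547.5 Hz.
Equivalently f₂ = f₀ · (v + v_e)/(v − v_e).
Beat against the emitted tone: |f₂ − f₀| = 2v_e·f₀/(v − v_e) = 2 × 41 × 430/300 ≈ 118 Hz.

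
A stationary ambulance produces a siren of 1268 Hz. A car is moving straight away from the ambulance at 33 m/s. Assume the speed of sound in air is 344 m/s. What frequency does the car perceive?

1146 Hz

Only the observer moves, away from the source, so f' = f · (v − v_o)/v.
f' = 1268 × (344 − 33)/344 = 1268 × 311/344 ≈ 1146 Hz.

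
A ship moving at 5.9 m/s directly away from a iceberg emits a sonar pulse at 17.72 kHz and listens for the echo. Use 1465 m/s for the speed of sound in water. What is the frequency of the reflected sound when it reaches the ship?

The iceberg receives the sound from a moving source: f₁ = f₀ · v/(v + v_e) = 17.72 × 1465/1470.9 ≈ 17.65 kHz.
On the return leg the ship is a moving observer: f₂ = f₁ · (v − v_e)/v = 17.65 × 1459.1/1465 ≈ 17.58 kHz.
Equivalently f₂ = f₀ · (v − v_e)/(v + v_e).

17.58 kHz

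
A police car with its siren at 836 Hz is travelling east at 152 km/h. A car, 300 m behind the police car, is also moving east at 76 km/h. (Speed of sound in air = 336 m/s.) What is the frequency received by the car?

789 Hz

152 km/h = 42.22 m/s; 76 km/h = 21.11 m/s.
The car is behind, so the police car is moving away from it while the car is moving toward the police car.
With source receding and observer approaching, f' = f · (v + v_o)/(v + v_s).
f' = 836 × (336 + 21.11)/(336 + 42.22) = 836 × 357.11/378.22 ≈ 789 Hz.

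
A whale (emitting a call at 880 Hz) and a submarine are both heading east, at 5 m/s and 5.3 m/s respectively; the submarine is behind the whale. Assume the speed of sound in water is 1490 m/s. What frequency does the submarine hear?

880 Hz

The submarine is behind, so the whale is moving away from it while the submarine is moving toward the whale.
General Doppler shift: f' = f · (v + v_o)/(v + v_s).
f' = 880 × (1490 + 5.3)/(1490 + 5) = 880 × 1495.3/1495 ≈ 880 Hz.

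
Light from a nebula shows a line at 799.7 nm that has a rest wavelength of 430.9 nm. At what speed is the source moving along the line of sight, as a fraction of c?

0.550c

λ'/λ₀ = 1.8559 > 1 (redshift), so the source is receding.
λ'/λ₀ = √((1 + β)/(1 − β)) for a receding source ⇒ β = (r² − 1)/(r² + 1) with r = λ'/λ₀.
β = (3.4443 − 1)/(3.4443 + 1) ≈ 0.550.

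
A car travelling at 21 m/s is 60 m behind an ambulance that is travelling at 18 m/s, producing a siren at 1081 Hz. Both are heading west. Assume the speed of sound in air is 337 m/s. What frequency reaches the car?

1090 Hz

The car is behind, so the ambulance is moving away from it while the car is moving toward the ambulance.
Both move, so f' = f · (v + v_o)/(v + v_s).
f' = 1081 × (337 + 21)/(337 + 18) = 1081 × 358/355 ≈ 1090 Hz.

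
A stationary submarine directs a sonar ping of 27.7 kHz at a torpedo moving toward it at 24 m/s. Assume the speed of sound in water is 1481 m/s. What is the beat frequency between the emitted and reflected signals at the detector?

913 Hz

At the torpedo (a moving observer), f₁ = f₀ · (v + u)/v = 27.7 × 1505/1481 ≈ 28.149 kHz.
On reflection it acts as a source moving toward the stationary detector: f₂ = f₁ · v/(v − u) = 28.149 × 1481/1457 ≈ 28.613 kHz.
Beat frequency (with f₀ = 27700 Hz): |f₂ − f₀| = 2u·f₀/(v − u) = 2 × 24 × 27700/1457 ≈ 913 Hz.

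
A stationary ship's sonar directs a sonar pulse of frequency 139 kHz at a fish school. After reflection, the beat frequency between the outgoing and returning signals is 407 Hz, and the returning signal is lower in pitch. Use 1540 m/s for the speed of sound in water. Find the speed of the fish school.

2.26 m/s

Double Doppler shift off a moving reflector: f₂ = f₀ · (v + u)/(v − u) (u > 0 toward emitter).
Returning signal is lower, so f₂ = f₀ − Δf = 139000 − 407 = 138593 Hz.
Rearranging, u = v · (f₂ − f₀)/(f₂ + f₀) = 1540 × -407/277593 ≈ -2.26 m/s.
So the fish school is moving at 2.26 m/s away from the emitter.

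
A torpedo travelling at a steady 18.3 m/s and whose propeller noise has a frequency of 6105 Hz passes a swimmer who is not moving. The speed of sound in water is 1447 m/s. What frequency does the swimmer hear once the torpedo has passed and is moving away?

6029 Hz

Receding: f₂ = f · v/(v + v_s) = 6105 × 1447/1465.3 ≈ 6029 Hz.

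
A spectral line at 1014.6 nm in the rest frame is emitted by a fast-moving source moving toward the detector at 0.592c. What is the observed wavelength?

513.6 nm

Relativistic Doppler for wavelength: λ' = λ₀ · √((1 − β)/(1 + β)).
λ' = 1014.6 × √(0.4080/1.5920) = 1014.6 × 0.50624 ≈ 513.6 nm.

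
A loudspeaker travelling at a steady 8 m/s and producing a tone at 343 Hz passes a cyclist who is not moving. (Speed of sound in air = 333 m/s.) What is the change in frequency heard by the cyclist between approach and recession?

Approaching: f₁ = f · v/(v − v_s) = 343 × 333/325 ≈ 351.4 Hz.
Receding: f₂ = f · v/(v + v_s) = 343 × 333/341 ≈ 335.0 Hz.
Drop: f₁ − f₂ = 2f·v·v_s/(v² − v_s²) = 2 × 343 × 333 × 8/(333² − 8²) ≈ 16.5 Hz.

16.5 Hz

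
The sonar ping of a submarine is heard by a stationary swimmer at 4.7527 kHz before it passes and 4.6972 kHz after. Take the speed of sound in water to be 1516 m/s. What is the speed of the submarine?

8.9 m/s

f₁/f₂ = (v + v_s)/(v − v_s), so v_s = v · (f₁ − f₂)/(f₁ + f₂).
v_s = 1516 × (4.7527 − 4.6972)/(4.7527 + 4.6972) = 1516 × 0.0555/9.4499 ≈ 8.9 m/s.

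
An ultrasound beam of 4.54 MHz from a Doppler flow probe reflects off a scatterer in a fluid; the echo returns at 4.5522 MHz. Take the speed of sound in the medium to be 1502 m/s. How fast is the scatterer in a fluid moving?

Double Doppler shift off a moving reflector: f₂ = f₀ · (v + u)/(v − u) (u > 0 toward emitter).
Rearranging, u = v · (f₂ − f₀)/(f₂ + f₀) = 1502 × 0.0122/9.0922 ≈ 2.02 m/s.
So the scatterer in a fluid is moving at 2.02 m/s toward the emitter.

2.02 m/s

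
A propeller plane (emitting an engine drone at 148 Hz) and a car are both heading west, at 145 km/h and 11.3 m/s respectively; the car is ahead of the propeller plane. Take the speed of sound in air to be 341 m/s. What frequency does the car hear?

145 km/h = 40.28 m/s.
The car is ahead, so the propeller plane is moving toward it while the car is moving away from the propeller plane.
General Doppler shift: f' = f · (v − v_o)/(v − v_s).
f' = 148 × (341 − 11.3)/(341 − 40.28) = 148 × 329.7/300.72 ≈ 162 Hz.

162 Hz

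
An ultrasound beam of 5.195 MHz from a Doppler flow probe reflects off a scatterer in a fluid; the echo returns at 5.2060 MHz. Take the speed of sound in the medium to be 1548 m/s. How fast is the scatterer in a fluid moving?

1.64 m/s

Double Doppler shift off a moving reflector: f₂ = f₀ · (v + u)/(v − u) (u > 0 toward emitter).
Rearranging, u = v · (f₂ − f₀)/(f₂ + f₀) = 1548 × 0.0110/10.4010 ≈ 1.64 m/s.
So the scatterer in a fluid is moving at 1.64 m/s toward the emitter.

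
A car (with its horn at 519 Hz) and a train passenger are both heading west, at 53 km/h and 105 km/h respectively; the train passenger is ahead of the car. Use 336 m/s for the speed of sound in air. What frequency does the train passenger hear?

53 km/h = 14.72 m/s; 105 km/h = 29.17 m/s.
The train passenger is ahead, so the car is moving toward it while the train passenger is moving away from the car.
Both move, so f' = f · (v − v_o)/(v − v_s).
f' = 519 × (336 − 29.17)/(336 − 14.72) = 519 × 306.83/321.28 ≈ 496 Hz.

496 Hz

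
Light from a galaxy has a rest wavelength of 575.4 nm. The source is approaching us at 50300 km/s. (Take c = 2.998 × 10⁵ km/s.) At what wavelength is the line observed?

β = v/c = 50300/299800 = 0.1678.
Relativistic Doppler for wavelength: λ' = λ₀ · √((1 − β)/(1 + β)).
λ' = 575.4 × √(0.8322/1.1678) = 575.4 × 0.84419 ≈ 485.7 nm.

485.7 nm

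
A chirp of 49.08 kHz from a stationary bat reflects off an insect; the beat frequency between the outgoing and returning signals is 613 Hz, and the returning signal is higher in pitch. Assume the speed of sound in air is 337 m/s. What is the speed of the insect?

2.09 m/s

Double Doppler shift off a moving reflector: f₂ = f₀ · (v + u)/(v − u) (u > 0 toward emitter).
Returning signal is higher, so f₂ = f₀ + Δf = 49080 + 613 = 49693 Hz.
Rearranging, u = v · (f₂ − f₀)/(f₂ + f₀) = 337 × 613/98773 ≈ 2.09 m/s.
So the insect is moving at 2.09 m/s toward the emitter.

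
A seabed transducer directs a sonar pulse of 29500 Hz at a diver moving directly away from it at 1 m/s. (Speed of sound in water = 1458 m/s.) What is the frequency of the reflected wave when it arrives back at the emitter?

At the diver (a moving observer), f₁ = f₀ · (v − u)/v = 29500 × 1457/1458 ≈ 29480 Hz.
On reflection it acts as a source moving away from the stationary detector: f₂ = f₁ · v/(v + u) = 29480 × 1458/1459 ≈ 29460 Hz.

29460 Hz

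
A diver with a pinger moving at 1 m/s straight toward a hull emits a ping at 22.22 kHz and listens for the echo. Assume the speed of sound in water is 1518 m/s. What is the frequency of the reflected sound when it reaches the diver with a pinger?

22.2 kHz

The hull receives the sound from a moving source: f₁ = f₀ · v/(v − v_e) = 22.22 × 1518/1517 ≈ 22.2 kHz.
On the return leg the diver with a pinger is a moving observer: f₂ = f₁ · (v + v_e)/v = 22.2 × 1519/1518 ≈ 22.2 kHz.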